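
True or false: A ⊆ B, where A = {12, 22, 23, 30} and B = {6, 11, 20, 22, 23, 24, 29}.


A ⊆ B means every element of A is in B.
Elements in A not in B: {12, 30}
So A ⊄ B.

No, A ⊄ B


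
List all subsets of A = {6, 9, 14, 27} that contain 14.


A subset of A contains 14 iff the remaining 3 elements form any subset of A \ {14}.
Count: 2^(n-1) = 2^3 = 8
Subsets containing 14: {14}, {6, 14}, {9, 14}, {14, 27}, {6, 9, 14}, {6, 14, 27}, {9, 14, 27}, {6, 9, 14, 27}

Subsets containing 14 (8 total): {14}, {6, 14}, {9, 14}, {14, 27}, {6, 9, 14}, {6, 14, 27}, {9, 14, 27}, {6, 9, 14, 27}


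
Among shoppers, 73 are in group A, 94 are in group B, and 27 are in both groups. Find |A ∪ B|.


|A ∪ B| = |A| + |B| - |A ∩ B|
= 73 + 94 - 27
= 140

|A ∪ B| = 140


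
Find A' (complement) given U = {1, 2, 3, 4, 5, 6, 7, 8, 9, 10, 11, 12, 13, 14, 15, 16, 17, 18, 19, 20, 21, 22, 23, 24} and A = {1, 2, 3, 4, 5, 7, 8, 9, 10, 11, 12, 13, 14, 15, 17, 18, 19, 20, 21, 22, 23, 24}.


Aᶜ = U \ A = elements in U but not in A
U = {1, 2, 3, 4, 5, 6, 7, 8, 9, 10, 11, 12, 13, 14, 15, 16, 17, 18, 19, 20, 21, 22, 23, 24}
A = {1, 2, 3, 4, 5, 7, 8, 9, 10, 11, 12, 13, 14, 15, 17, 18, 19, 20, 21, 22, 23, 24}
Aᶜ = {6, 16}

Aᶜ = {6, 16}


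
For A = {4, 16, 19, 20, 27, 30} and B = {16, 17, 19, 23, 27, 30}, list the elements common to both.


A ∩ B = elements in both A and B
A = {4, 16, 19, 20, 27, 30}
B = {16, 17, 19, 23, 27, 30}
A ∩ B = {16, 19, 27, 30}

A ∩ B = {16, 19, 27, 30}


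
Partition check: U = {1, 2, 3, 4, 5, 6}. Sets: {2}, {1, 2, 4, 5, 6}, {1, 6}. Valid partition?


A partition requires: (1) non-empty parts, (2) pairwise disjoint, (3) union = U
Parts: {2}, {1, 2, 4, 5, 6}, {1, 6}
Union of parts: {1, 2, 4, 5, 6}
U = {1, 2, 3, 4, 5, 6}
All non-empty? True
Pairwise disjoint? False
Covers U? False

No, not a valid partition


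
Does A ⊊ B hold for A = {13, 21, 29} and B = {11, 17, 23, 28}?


A ⊂ B requires: A ⊆ B AND A ≠ B.
A ⊆ B? No
A ⊄ B, so A is not a proper subset.

No, A is not a proper subset of B


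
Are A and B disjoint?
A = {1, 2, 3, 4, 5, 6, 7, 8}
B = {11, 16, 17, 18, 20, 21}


Disjoint means A ∩ B = ∅.
A ∩ B = ∅
A ∩ B = ∅, so A and B are disjoint.

Yes, A and B are disjoint


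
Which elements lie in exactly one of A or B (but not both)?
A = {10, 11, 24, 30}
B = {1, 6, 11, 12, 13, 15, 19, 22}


A △ B = (A \ B) ∪ (B \ A) = elements in exactly one of A or B
A \ B = {10, 24, 30}
B \ A = {1, 6, 12, 13, 15, 19, 22}
A △ B = {1, 6, 10, 12, 13, 15, 19, 22, 24, 30}

A △ B = {1, 6, 10, 12, 13, 15, 19, 22, 24, 30}


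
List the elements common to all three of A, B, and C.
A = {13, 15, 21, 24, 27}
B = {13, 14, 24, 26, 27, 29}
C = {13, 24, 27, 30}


A ∩ B = {13, 24, 27}
(A ∩ B) ∩ C = {13, 24, 27}

A ∩ B ∩ C = {13, 24, 27}


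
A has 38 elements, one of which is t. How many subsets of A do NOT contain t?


Subsets of A avoiding t are subsets of A \ {t}, which has 37 elements.
Count = 2^(n-1) = 2^37
= 137438953472

Number of subsets avoiding t = 137438953472


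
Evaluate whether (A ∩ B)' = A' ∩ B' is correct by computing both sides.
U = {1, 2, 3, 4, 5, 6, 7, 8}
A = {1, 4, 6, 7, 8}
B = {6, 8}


LHS: A ∩ B = {6, 8}
(A ∩ B)' = U \ (A ∩ B) = {1, 2, 3, 4, 5, 7}
A' = {2, 3, 5}, B' = {1, 2, 3, 4, 5, 7}
Claimed RHS: A' ∩ B' = {2, 3, 5}
Identity is INVALID: LHS = {1, 2, 3, 4, 5, 7} but the RHS claimed here equals {2, 3, 5}. The correct form is (A ∩ B)' = A' ∪ B'.

Identity is invalid: (A ∩ B)' = {1, 2, 3, 4, 5, 7} but A' ∩ B' = {2, 3, 5}. The correct De Morgan law is (A ∩ B)' = A' ∪ B'.


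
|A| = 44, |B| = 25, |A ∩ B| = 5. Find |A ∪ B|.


|A ∪ B| = |A| + |B| - |A ∩ B|
= 44 + 25 - 5
= 64

|A ∪ B| = 64


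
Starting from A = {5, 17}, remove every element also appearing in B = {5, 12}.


A \ B = elements in A but not in B
A = {5, 17}
B = {5, 12}
Remove from A any elements in B
A \ B = {17}

A \ B = {17}


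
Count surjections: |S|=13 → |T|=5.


n = |S| = 13, k = |T| = 5. Surjections via inclusion-exclusion:
S(n,k) = Σ(-1)^i × C(k,i) × (k-i)^n, i=0 to k
i=0: (-1)^0×C(5,0)×5^13 = 1220703125
i=1: (-1)^1×C(5,1)×4^13 = -335544320
i=2: (-1)^2×C(5,2)×3^13 = 15943230
i=3: (-1)^3×C(5,3)×2^13 = -81920
i=4: (-1)^4×C(5,4)×1^13 = 5
i=5: (-1)^5×C(5,5)×0^13 = 0
Total = 901020120

Number of surjections = 901020120


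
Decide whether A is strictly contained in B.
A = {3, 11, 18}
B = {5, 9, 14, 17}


A ⊂ B requires: A ⊆ B AND A ≠ B.
A ⊆ B? No
A ⊄ B, so A is not a proper subset.

No, A is not a proper subset of B


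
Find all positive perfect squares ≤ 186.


Checking each candidate:
Condition: positive perfect squares ≤ 186
Result = {1, 4, 9, 16, 25, 36, 49, 64, 81, 100, 121, 144, 169}

{1, 4, 9, 16, 25, 36, 49, 64, 81, 100, 121, 144, 169}


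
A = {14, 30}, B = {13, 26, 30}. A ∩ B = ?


A ∩ B = elements in both A and B
A = {14, 30}
B = {13, 26, 30}
A ∩ B = {30}

A ∩ B = {30}


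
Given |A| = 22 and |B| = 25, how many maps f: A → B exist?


Each of |A| = 22 inputs maps to any of |B| = 25 outputs.
# functions = |B|^|A| = 25^22
= 5684341886080801486968994140625

Number of functions = 5684341886080801486968994140625


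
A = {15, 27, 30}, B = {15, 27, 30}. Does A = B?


Two sets are equal iff they have exactly the same elements.
A = {15, 27, 30}
B = {15, 27, 30}
Same elements → A = B

Yes, A = B


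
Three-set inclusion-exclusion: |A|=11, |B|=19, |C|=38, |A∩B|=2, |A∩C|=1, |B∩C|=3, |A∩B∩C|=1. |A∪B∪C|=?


|A∪B∪C| = |A|+|B|+|C| - |A∩B|-|A∩C|-|B∩C| + |A∩B∩C|
= 11+19+38 - 2-1-3 + 1
= 68 - 6 + 1
= 63

|A ∪ B ∪ C| = 63


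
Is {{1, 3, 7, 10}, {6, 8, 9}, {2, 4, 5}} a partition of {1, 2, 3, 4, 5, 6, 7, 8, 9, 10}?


A partition requires: (1) non-empty parts, (2) pairwise disjoint, (3) union = U
Parts: {1, 3, 7, 10}, {6, 8, 9}, {2, 4, 5}
Union of parts: {1, 2, 3, 4, 5, 6, 7, 8, 9, 10}
U = {1, 2, 3, 4, 5, 6, 7, 8, 9, 10}
All non-empty? True
Pairwise disjoint? True
Covers U? True

Yes, valid partition


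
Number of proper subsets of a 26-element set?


Total subsets = 2^n = 2^26 = 67108864
Proper subsets exclude the set itself: 2^n - 1
= 67108864 - 1
= 67108863

Number of proper subsets = 67108863


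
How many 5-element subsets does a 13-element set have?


C(n,k) = n! / (k!(n-k)!)
C(13,5) = 13! / (5!8!)
= 1287

C(13,5) = 1287


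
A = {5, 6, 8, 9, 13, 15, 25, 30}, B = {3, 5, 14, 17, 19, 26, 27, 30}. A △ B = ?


A △ B = (A \ B) ∪ (B \ A) = elements in exactly one of A or B
A \ B = {6, 8, 9, 13, 15, 25}
B \ A = {3, 14, 17, 19, 26, 27}
A △ B = {3, 6, 8, 9, 13, 14, 15, 17, 19, 25, 26, 27}

A △ B = {3, 6, 8, 9, 13, 14, 15, 17, 19, 25, 26, 27}


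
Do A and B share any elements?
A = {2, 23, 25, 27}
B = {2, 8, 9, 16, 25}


Disjoint means A ∩ B = ∅.
A ∩ B = {2, 25}
A ∩ B ≠ ∅, so A and B are NOT disjoint.

Yes — A and B share the element(s) of A ∩ B = {2, 25}, so they are not disjoint


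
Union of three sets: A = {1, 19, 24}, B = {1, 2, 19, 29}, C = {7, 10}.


A ∪ B = {1, 2, 19, 24, 29}
(A ∪ B) ∪ C = {1, 2, 7, 10, 19, 24, 29}

A ∪ B ∪ C = {1, 2, 7, 10, 19, 24, 29}


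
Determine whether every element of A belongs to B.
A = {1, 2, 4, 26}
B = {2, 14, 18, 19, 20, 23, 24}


A ⊆ B means every element of A is in B.
Elements in A not in B: {1, 4, 26}
So A ⊄ B.

No, A ⊄ B


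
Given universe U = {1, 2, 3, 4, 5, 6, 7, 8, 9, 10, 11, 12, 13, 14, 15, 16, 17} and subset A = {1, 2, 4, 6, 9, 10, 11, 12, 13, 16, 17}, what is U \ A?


Aᶜ = U \ A = elements in U but not in A
U = {1, 2, 3, 4, 5, 6, 7, 8, 9, 10, 11, 12, 13, 14, 15, 16, 17}
A = {1, 2, 4, 6, 9, 10, 11, 12, 13, 16, 17}
Aᶜ = {3, 5, 7, 8, 14, 15}

Aᶜ = {3, 5, 7, 8, 14, 15}


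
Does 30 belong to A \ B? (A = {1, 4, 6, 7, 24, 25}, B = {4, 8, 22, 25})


A = {1, 4, 6, 7, 24, 25}, B = {4, 8, 22, 25}
A \ B = elements in A but not in B
A \ B = {1, 6, 7, 24}
Checking if 30 ∈ A \ B
30 is not in A \ B → False

30 ∉ A \ B


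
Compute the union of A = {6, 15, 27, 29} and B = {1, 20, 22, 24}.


A ∪ B = all elements in A or B (or both)
A = {6, 15, 27, 29}
B = {1, 20, 22, 24}
A ∪ B = {1, 6, 15, 20, 22, 24, 27, 29}

A ∪ B = {1, 6, 15, 20, 22, 24, 27, 29}


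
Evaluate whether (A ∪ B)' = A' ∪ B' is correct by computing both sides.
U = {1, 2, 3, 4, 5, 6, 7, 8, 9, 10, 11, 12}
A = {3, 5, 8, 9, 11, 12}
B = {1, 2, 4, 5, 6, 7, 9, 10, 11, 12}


LHS: A ∪ B = {1, 2, 3, 4, 5, 6, 7, 8, 9, 10, 11, 12}
(A ∪ B)' = U \ (A ∪ B) = ∅
A' = {1, 2, 4, 6, 7, 10}, B' = {3, 8}
Claimed RHS: A' ∪ B' = {1, 2, 3, 4, 6, 7, 8, 10}
Identity is INVALID: LHS = ∅ but the RHS claimed here equals {1, 2, 3, 4, 6, 7, 8, 10}. The correct form is (A ∪ B)' = A' ∩ B'.

Identity is invalid: (A ∪ B)' = ∅ but A' ∪ B' = {1, 2, 3, 4, 6, 7, 8, 10}. The correct De Morgan law is (A ∪ B)' = A' ∩ B'.


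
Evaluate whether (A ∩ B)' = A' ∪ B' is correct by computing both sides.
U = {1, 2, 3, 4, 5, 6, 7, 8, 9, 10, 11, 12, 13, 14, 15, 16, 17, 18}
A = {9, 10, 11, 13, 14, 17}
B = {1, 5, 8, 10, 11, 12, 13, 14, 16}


LHS: A ∩ B = {10, 11, 13, 14}
(A ∩ B)' = U \ (A ∩ B) = {1, 2, 3, 4, 5, 6, 7, 8, 9, 12, 15, 16, 17, 18}
A' = {1, 2, 3, 4, 5, 6, 7, 8, 12, 15, 16, 18}, B' = {2, 3, 4, 6, 7, 9, 15, 17, 18}
Claimed RHS: A' ∪ B' = {1, 2, 3, 4, 5, 6, 7, 8, 9, 12, 15, 16, 17, 18}
Identity is VALID: LHS = RHS = {1, 2, 3, 4, 5, 6, 7, 8, 9, 12, 15, 16, 17, 18} ✓

Identity is valid. (A ∩ B)' = A' ∪ B' = {1, 2, 3, 4, 5, 6, 7, 8, 9, 12, 15, 16, 17, 18}


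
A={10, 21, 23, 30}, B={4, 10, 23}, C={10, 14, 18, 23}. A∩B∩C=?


A ∩ B = {10, 23}
(A ∩ B) ∩ C = {10, 23}

A ∩ B ∩ C = {10, 23}


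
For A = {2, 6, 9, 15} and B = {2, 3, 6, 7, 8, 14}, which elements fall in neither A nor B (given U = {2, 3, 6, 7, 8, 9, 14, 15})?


A = {2, 6, 9, 15}
B = {2, 3, 6, 7, 8, 14}
Region: in neither A nor B (given U = {2, 3, 6, 7, 8, 9, 14, 15})
Elements: ∅

Elements in neither A nor B (given U = {2, 3, 6, 7, 8, 9, 14, 15}): ∅


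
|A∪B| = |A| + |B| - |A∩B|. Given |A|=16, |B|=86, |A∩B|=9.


|A ∪ B| = |A| + |B| - |A ∩ B|
= 16 + 86 - 9
= 93

|A ∪ B| = 93


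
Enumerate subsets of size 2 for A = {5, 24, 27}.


|A| = 3, so A has C(3,2) = 3 subsets of size 2.
Enumerate by choosing 2 elements from A at a time:
{5, 24}, {5, 27}, {24, 27}

2-element subsets (3 total): {5, 24}, {5, 27}, {24, 27}


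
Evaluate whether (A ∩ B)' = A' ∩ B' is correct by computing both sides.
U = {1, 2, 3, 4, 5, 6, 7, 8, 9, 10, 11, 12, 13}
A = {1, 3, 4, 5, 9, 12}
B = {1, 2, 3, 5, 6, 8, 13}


LHS: A ∩ B = {1, 3, 5}
(A ∩ B)' = U \ (A ∩ B) = {2, 4, 6, 7, 8, 9, 10, 11, 12, 13}
A' = {2, 6, 7, 8, 10, 11, 13}, B' = {4, 7, 9, 10, 11, 12}
Claimed RHS: A' ∩ B' = {7, 10, 11}
Identity is INVALID: LHS = {2, 4, 6, 7, 8, 9, 10, 11, 12, 13} but the RHS claimed here equals {7, 10, 11}. The correct form is (A ∩ B)' = A' ∪ B'.

Identity is invalid: (A ∩ B)' = {2, 4, 6, 7, 8, 9, 10, 11, 12, 13} but A' ∩ B' = {7, 10, 11}. The correct De Morgan law is (A ∩ B)' = A' ∪ B'.


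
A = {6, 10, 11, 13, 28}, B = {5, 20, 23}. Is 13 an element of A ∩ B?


A = {6, 10, 11, 13, 28}, B = {5, 20, 23}
A ∩ B = elements in both A and B
A ∩ B = ∅
Checking if 13 ∈ A ∩ B
13 is not in A ∩ B → False

13 ∉ A ∩ B


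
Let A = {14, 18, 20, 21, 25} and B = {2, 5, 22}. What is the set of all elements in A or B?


A ∪ B = all elements in A or B (or both)
A = {14, 18, 20, 21, 25}
B = {2, 5, 22}
A ∪ B = {2, 5, 14, 18, 20, 21, 22, 25}

A ∪ B = {2, 5, 14, 18, 20, 21, 22, 25}


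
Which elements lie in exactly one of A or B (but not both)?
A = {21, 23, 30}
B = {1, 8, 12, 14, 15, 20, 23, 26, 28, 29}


A △ B = (A \ B) ∪ (B \ A) = elements in exactly one of A or B
A \ B = {21, 30}
B \ A = {1, 8, 12, 14, 15, 20, 26, 28, 29}
A △ B = {1, 8, 12, 14, 15, 20, 21, 26, 28, 29, 30}

A △ B = {1, 8, 12, 14, 15, 20, 21, 26, 28, 29, 30}


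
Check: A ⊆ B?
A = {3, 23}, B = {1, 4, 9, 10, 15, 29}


A ⊆ B means every element of A is in B.
Elements in A not in B: {3, 23}
So A ⊄ B.

No, A ⊄ B


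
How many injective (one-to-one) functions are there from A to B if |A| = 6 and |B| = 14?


An injection sends each of |A| = 6 inputs to a distinct output in B.
# injections = |B|·(|B|-1)·…·(|B|-|A|+1) = 14! / (14 - 6)!
= 14 × 13 × 12 × 11 × 10 × 9
= 2162160

Number of injections = 2162160


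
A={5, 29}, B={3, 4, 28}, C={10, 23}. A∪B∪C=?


A ∪ B = {3, 4, 5, 28, 29}
(A ∪ B) ∪ C = {3, 4, 5, 10, 23, 28, 29}

A ∪ B ∪ C = {3, 4, 5, 10, 23, 28, 29}


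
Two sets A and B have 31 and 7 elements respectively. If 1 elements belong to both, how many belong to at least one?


|A ∪ B| = |A| + |B| - |A ∩ B|
= 31 + 7 - 1
= 37

|A ∪ B| = 37


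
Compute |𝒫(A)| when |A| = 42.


Number of subsets = 2^n
= 2^42
= 4398046511104

|P(A)| = 4398046511104


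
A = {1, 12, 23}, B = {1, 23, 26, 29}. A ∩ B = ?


A ∩ B = elements in both A and B
A = {1, 12, 23}
B = {1, 23, 26, 29}
A ∩ B = {1, 23}

A ∩ B = {1, 23}


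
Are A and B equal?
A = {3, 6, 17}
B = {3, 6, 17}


Two sets are equal iff they have exactly the same elements.
A = {3, 6, 17}
B = {3, 6, 17}
Same elements → A = B

Yes, A = B


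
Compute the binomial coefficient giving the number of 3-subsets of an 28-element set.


C(n,k) = n! / (k!(n-k)!)
C(28,3) = 28! / (3!25!)
= 3276

C(28,3) = 3276


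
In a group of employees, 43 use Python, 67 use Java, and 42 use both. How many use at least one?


|A ∪ B| = |A| + |B| - |A ∩ B|
= 43 + 67 - 42
= 68

|A ∪ B| = 68


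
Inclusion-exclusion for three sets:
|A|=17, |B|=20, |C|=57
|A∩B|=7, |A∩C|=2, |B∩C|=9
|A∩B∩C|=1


|A∪B∪C| = |A|+|B|+|C| - |A∩B|-|A∩C|-|B∩C| + |A∩B∩C|
= 17+20+57 - 7-2-9 + 1
= 94 - 18 + 1
= 77

|A ∪ B ∪ C| = 77


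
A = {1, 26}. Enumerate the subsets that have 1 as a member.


A subset of A contains 1 iff the remaining 1 elements form any subset of A \ {1}.
Count: 2^(n-1) = 2^1 = 2
Subsets containing 1: {1}, {1, 26}

Subsets containing 1 (2 total): {1}, {1, 26}


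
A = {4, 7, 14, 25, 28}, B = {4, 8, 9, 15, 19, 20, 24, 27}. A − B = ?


A \ B = elements in A but not in B
A = {4, 7, 14, 25, 28}
B = {4, 8, 9, 15, 19, 20, 24, 27}
Remove from A any elements in B
A \ B = {7, 14, 25, 28}

A \ B = {7, 14, 25, 28}


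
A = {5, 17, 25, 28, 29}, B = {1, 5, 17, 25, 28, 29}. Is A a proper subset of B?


A ⊂ B requires: A ⊆ B AND A ≠ B.
A ⊆ B? Yes
A = B? No
A ⊂ B: Yes (A is a proper subset of B)

Yes, A ⊂ B


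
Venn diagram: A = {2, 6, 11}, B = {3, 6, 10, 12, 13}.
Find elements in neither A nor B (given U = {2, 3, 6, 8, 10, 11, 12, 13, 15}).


A = {2, 6, 11}
B = {3, 6, 10, 12, 13}
Region: in neither A nor B (given U = {2, 3, 6, 8, 10, 11, 12, 13, 15})
Elements: {8, 15}

Elements in neither A nor B (given U = {2, 3, 6, 8, 10, 11, 12, 13, 15}): {8, 15}


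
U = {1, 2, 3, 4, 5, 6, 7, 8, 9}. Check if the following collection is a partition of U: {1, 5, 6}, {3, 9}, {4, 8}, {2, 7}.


A partition requires: (1) non-empty parts, (2) pairwise disjoint, (3) union = U
Parts: {1, 5, 6}, {3, 9}, {4, 8}, {2, 7}
Union of parts: {1, 2, 3, 4, 5, 6, 7, 8, 9}
U = {1, 2, 3, 4, 5, 6, 7, 8, 9}
All non-empty? True
Pairwise disjoint? True
Covers U? True

Yes, valid partition


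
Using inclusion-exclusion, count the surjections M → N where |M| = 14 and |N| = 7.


n = |M| = 14, k = |N| = 7. Surjections via inclusion-exclusion:
S(n,k) = Σ(-1)^i × C(k,i) × (k-i)^n, i=0 to k
i=0: (-1)^0×C(7,0)×7^14 = 678223072849
i=1: (-1)^1×C(7,1)×6^14 = -548549148672
i=2: (-1)^2×C(7,2)×5^14 = 128173828125
i=3: (-1)^3×C(7,3)×4^14 = -9395240960
i=4: (-1)^4×C(7,4)×3^14 = 167403915
i=5: (-1)^5×C(7,5)×2^14 = -344064
i=6: (-1)^6×C(7,6)×1^14 = 7
i=7: (-1)^7×C(7,7)×0^14 = 0
Total = 248619571200

Number of surjections = 248619571200


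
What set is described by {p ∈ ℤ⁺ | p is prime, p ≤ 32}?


Checking each candidate:
Condition: primes ≤ 32
Result = {2, 3, 5, 7, 11, 13, 17, 19, 23, 29, 31}

{2, 3, 5, 7, 11, 13, 17, 19, 23, 29, 31}


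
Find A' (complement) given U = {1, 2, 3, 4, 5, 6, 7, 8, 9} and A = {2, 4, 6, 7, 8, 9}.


Aᶜ = U \ A = elements in U but not in A
U = {1, 2, 3, 4, 5, 6, 7, 8, 9}
A = {2, 4, 6, 7, 8, 9}
Aᶜ = {1, 3, 5}

Aᶜ = {1, 3, 5}


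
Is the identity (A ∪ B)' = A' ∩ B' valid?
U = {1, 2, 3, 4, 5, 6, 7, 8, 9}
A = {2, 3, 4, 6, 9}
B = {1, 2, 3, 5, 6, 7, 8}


LHS: A ∪ B = {1, 2, 3, 4, 5, 6, 7, 8, 9}
(A ∪ B)' = U \ (A ∪ B) = ∅
A' = {1, 5, 7, 8}, B' = {4, 9}
Claimed RHS: A' ∩ B' = ∅
Identity is VALID: LHS = RHS = ∅ ✓

Identity is valid. (A ∪ B)' = A' ∩ B' = ∅


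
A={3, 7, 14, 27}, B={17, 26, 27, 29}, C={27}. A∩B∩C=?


A ∩ B = {27}
(A ∩ B) ∩ C = {27}

A ∩ B ∩ C = {27}


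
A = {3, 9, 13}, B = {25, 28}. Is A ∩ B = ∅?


Disjoint means A ∩ B = ∅.
A ∩ B = ∅
A ∩ B = ∅, so A and B are disjoint.

Yes, A and B are disjoint


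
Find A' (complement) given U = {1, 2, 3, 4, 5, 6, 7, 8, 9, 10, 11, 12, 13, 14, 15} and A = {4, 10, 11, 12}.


Aᶜ = U \ A = elements in U but not in A
U = {1, 2, 3, 4, 5, 6, 7, 8, 9, 10, 11, 12, 13, 14, 15}
A = {4, 10, 11, 12}
Aᶜ = {1, 2, 3, 5, 6, 7, 8, 9, 13, 14, 15}

Aᶜ = {1, 2, 3, 5, 6, 7, 8, 9, 13, 14, 15}


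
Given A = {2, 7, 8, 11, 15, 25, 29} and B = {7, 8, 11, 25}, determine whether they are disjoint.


Disjoint means A ∩ B = ∅.
A ∩ B = {7, 8, 11, 25}
A ∩ B ≠ ∅, so A and B are NOT disjoint.

No, A and B are not disjoint (A ∩ B = {7, 8, 11, 25})


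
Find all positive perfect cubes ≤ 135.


Checking each candidate:
Condition: positive perfect cubes ≤ 135
Result = {1, 8, 27, 64, 125}

{1, 8, 27, 64, 125}


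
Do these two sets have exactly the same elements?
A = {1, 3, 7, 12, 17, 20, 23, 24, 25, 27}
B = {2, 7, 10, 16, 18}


Two sets are equal iff they have exactly the same elements.
A = {1, 3, 7, 12, 17, 20, 23, 24, 25, 27}
B = {2, 7, 10, 16, 18}
Differences: {1, 2, 3, 10, 12, 16, 17, 18, 20, 23, 24, 25, 27}
A ≠ B

No, A ≠ B


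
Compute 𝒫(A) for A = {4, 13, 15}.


|A| = 3, so |P(A)| = 2^3 = 8
Enumerate subsets by cardinality (0 to 3):
∅, {4}, {13}, {15}, {4, 13}, {4, 15}, {13, 15}, {4, 13, 15}

P(A) has 8 subsets: ∅, {4}, {13}, {15}, {4, 13}, {4, 15}, {13, 15}, {4, 13, 15}


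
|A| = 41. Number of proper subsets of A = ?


Total subsets = 2^n = 2^41 = 2199023255552
Proper subsets exclude the set itself: 2^n - 1
= 2199023255552 - 1
= 2199023255551

Number of proper subsets = 2199023255551


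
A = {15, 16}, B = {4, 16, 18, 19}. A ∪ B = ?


A ∪ B = all elements in A or B (or both)
A = {15, 16}
B = {4, 16, 18, 19}
A ∪ B = {4, 15, 16, 18, 19}

A ∪ B = {4, 15, 16, 18, 19}


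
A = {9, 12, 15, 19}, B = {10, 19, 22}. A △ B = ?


A △ B = (A \ B) ∪ (B \ A) = elements in exactly one of A or B
A \ B = {9, 12, 15}
B \ A = {10, 22}
A △ B = {9, 10, 12, 15, 22}

A △ B = {9, 10, 12, 15, 22}


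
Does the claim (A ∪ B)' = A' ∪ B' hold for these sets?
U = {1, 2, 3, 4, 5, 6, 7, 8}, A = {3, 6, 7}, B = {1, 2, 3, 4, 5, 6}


LHS: A ∪ B = {1, 2, 3, 4, 5, 6, 7}
(A ∪ B)' = U \ (A ∪ B) = {8}
A' = {1, 2, 4, 5, 8}, B' = {7, 8}
Claimed RHS: A' ∪ B' = {1, 2, 4, 5, 7, 8}
Identity is INVALID: LHS = {8} but the RHS claimed here equals {1, 2, 4, 5, 7, 8}. The correct form is (A ∪ B)' = A' ∩ B'.

Identity is invalid: (A ∪ B)' = {8} but A' ∪ B' = {1, 2, 4, 5, 7, 8}. The correct De Morgan law is (A ∪ B)' = A' ∩ B'.


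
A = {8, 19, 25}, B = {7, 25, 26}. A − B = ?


A \ B = elements in A but not in B
A = {8, 19, 25}
B = {7, 25, 26}
Remove from A any elements in B
A \ B = {8, 19}

A \ B = {8, 19}


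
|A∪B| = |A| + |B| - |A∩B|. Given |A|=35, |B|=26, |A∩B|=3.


|A ∪ B| = |A| + |B| - |A ∩ B|
= 35 + 26 - 3
= 58

|A ∪ B| = 58


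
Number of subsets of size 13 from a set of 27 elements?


C(n,k) = n! / (k!(n-k)!)
C(27,13) = 27! / (13!14!)
= 20058300

C(27,13) = 20058300


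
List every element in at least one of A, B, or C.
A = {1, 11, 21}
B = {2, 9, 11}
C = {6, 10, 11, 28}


A ∪ B = {1, 2, 9, 11, 21}
(A ∪ B) ∪ C = {1, 2, 6, 9, 10, 11, 21, 28}

A ∪ B ∪ C = {1, 2, 6, 9, 10, 11, 21, 28}


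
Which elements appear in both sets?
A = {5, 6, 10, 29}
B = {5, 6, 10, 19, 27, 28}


A ∩ B = elements in both A and B
A = {5, 6, 10, 29}
B = {5, 6, 10, 19, 27, 28}
A ∩ B = {5, 6, 10}

A ∩ B = {5, 6, 10}


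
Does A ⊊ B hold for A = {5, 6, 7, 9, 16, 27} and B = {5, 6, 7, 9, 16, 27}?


A ⊂ B requires: A ⊆ B AND A ≠ B.
A ⊆ B? Yes
A = B? Yes
A = B, so A is not a PROPER subset.

No, A is not a proper subset of B


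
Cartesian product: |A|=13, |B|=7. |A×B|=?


|A × B| = |A| × |B|
= 13 × 7
= 91

|A × B| = 91


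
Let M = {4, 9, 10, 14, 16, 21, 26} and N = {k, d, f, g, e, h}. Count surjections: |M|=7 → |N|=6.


n = |M| = 7, k = |N| = 6. Surjections via inclusion-exclusion:
S(n,k) = Σ(-1)^i × C(k,i) × (k-i)^n, i=0 to k
i=0: (-1)^0×C(6,0)×6^7 = 279936
i=1: (-1)^1×C(6,1)×5^7 = -468750
i=2: (-1)^2×C(6,2)×4^7 = 245760
i=3: (-1)^3×C(6,3)×3^7 = -43740
i=4: (-1)^4×C(6,4)×2^7 = 1920
i=5: (-1)^5×C(6,5)×1^7 = -6
i=6: (-1)^6×C(6,6)×0^7 = 0
Total = 15120

Number of surjections = 15120


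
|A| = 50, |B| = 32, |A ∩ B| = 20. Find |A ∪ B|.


|A ∪ B| = |A| + |B| - |A ∩ B|
= 50 + 32 - 20
= 62

|A ∪ B| = 62


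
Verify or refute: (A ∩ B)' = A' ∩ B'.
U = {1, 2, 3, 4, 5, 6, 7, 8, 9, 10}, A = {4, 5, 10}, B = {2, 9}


LHS: A ∩ B = ∅
(A ∩ B)' = U \ (A ∩ B) = {1, 2, 3, 4, 5, 6, 7, 8, 9, 10}
A' = {1, 2, 3, 6, 7, 8, 9}, B' = {1, 3, 4, 5, 6, 7, 8, 10}
Claimed RHS: A' ∩ B' = {1, 3, 6, 7, 8}
Identity is INVALID: LHS = {1, 2, 3, 4, 5, 6, 7, 8, 9, 10} but the RHS claimed here equals {1, 3, 6, 7, 8}. The correct form is (A ∩ B)' = A' ∪ B'.

Identity is invalid: (A ∩ B)' = {1, 2, 3, 4, 5, 6, 7, 8, 9, 10} but A' ∩ B' = {1, 3, 6, 7, 8}. The correct De Morgan law is (A ∩ B)' = A' ∪ B'.


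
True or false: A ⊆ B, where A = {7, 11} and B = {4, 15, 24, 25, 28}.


A ⊆ B means every element of A is in B.
Elements in A not in B: {7, 11}
So A ⊄ B.

No, A ⊄ B


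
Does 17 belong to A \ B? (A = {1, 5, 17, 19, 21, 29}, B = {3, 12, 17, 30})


A = {1, 5, 17, 19, 21, 29}, B = {3, 12, 17, 30}
A \ B = elements in A but not in B
A \ B = {1, 5, 19, 21, 29}
Checking if 17 ∈ A \ B
17 is not in A \ B → False

17 ∉ A \ B


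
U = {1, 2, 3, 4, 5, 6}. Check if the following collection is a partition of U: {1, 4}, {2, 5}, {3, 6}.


A partition requires: (1) non-empty parts, (2) pairwise disjoint, (3) union = U
Parts: {1, 4}, {2, 5}, {3, 6}
Union of parts: {1, 2, 3, 4, 5, 6}
U = {1, 2, 3, 4, 5, 6}
All non-empty? True
Pairwise disjoint? True
Covers U? True

Yes, valid partition


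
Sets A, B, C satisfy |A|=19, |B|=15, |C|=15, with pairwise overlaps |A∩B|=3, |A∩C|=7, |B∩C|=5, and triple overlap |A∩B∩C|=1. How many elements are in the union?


|A∪B∪C| = |A|+|B|+|C| - |A∩B|-|A∩C|-|B∩C| + |A∩B∩C|
= 19+15+15 - 3-7-5 + 1
= 49 - 15 + 1
= 35

|A ∪ B ∪ C| = 35


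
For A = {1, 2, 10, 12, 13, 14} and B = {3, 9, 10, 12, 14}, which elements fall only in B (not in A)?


A = {1, 2, 10, 12, 13, 14}
B = {3, 9, 10, 12, 14}
Region: only in B (not in A)
Elements: {3, 9}

Elements only in B (not in A): {3, 9}


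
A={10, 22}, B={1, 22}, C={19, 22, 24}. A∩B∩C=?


A ∩ B = {22}
(A ∩ B) ∩ C = {22}

A ∩ B ∩ C = {22}


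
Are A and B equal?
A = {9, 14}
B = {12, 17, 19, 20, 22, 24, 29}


Two sets are equal iff they have exactly the same elements.
A = {9, 14}
B = {12, 17, 19, 20, 22, 24, 29}
Differences: {9, 12, 14, 17, 19, 20, 22, 24, 29}
A ≠ B

No, A ≠ B


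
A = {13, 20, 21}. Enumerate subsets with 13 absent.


A subset of A that omits 13 is a subset of A \ {13}, so there are 2^(n-1) = 2^2 = 4 of them.
Subsets excluding 13: ∅, {20}, {21}, {20, 21}

Subsets excluding 13 (4 total): ∅, {20}, {21}, {20, 21}


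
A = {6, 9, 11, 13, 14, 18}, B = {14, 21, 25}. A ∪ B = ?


A ∪ B = all elements in A or B (or both)
A = {6, 9, 11, 13, 14, 18}
B = {14, 21, 25}
A ∪ B = {6, 9, 11, 13, 14, 18, 21, 25}

A ∪ B = {6, 9, 11, 13, 14, 18, 21, 25}


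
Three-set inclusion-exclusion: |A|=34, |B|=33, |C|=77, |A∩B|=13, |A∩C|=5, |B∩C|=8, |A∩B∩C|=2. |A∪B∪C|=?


|A∪B∪C| = |A|+|B|+|C| - |A∩B|-|A∩C|-|B∩C| + |A∩B∩C|
= 34+33+77 - 13-5-8 + 2
= 144 - 26 + 2
= 120

|A ∪ B ∪ C| = 120


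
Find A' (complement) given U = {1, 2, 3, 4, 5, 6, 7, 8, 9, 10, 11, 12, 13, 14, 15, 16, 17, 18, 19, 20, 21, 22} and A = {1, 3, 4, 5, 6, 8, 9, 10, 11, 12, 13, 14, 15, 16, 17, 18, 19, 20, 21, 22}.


Aᶜ = U \ A = elements in U but not in A
U = {1, 2, 3, 4, 5, 6, 7, 8, 9, 10, 11, 12, 13, 14, 15, 16, 17, 18, 19, 20, 21, 22}
A = {1, 3, 4, 5, 6, 8, 9, 10, 11, 12, 13, 14, 15, 16, 17, 18, 19, 20, 21, 22}
Aᶜ = {2, 7}

Aᶜ = {2, 7}


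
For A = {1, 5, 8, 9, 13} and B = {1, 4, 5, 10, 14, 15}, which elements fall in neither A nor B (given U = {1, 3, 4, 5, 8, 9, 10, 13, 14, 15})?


A = {1, 5, 8, 9, 13}
B = {1, 4, 5, 10, 14, 15}
Region: in neither A nor B (given U = {1, 3, 4, 5, 8, 9, 10, 13, 14, 15})
Elements: {3}

Elements in neither A nor B (given U = {1, 3, 4, 5, 8, 9, 10, 13, 14, 15}): {3}


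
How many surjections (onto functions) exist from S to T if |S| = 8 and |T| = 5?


n = |S| = 8, k = |T| = 5. Surjections via inclusion-exclusion:
S(n,k) = Σ(-1)^i × C(k,i) × (k-i)^n, i=0 to k
i=0: (-1)^0×C(5,0)×5^8 = 390625
i=1: (-1)^1×C(5,1)×4^8 = -327680
i=2: (-1)^2×C(5,2)×3^8 = 65610
i=3: (-1)^3×C(5,3)×2^8 = -2560
i=4: (-1)^4×C(5,4)×1^8 = 5
i=5: (-1)^5×C(5,5)×0^8 = 0
Total = 126000

Number of surjections = 126000


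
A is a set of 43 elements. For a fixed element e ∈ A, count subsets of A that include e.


Subsets of A containing e correspond to subsets of A \ {e}, which has 42 elements.
Count = 2^(n-1) = 2^42
= 4398046511104

Number of subsets containing e = 4398046511104


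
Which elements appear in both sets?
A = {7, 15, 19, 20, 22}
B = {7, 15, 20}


A ∩ B = elements in both A and B
A = {7, 15, 19, 20, 22}
B = {7, 15, 20}
A ∩ B = {7, 15, 20}

A ∩ B = {7, 15, 20}


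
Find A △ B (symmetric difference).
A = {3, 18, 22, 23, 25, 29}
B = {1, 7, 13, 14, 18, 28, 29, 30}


A △ B = (A \ B) ∪ (B \ A) = elements in exactly one of A or B
A \ B = {3, 22, 23, 25}
B \ A = {1, 7, 13, 14, 28, 30}
A △ B = {1, 3, 7, 13, 14, 22, 23, 25, 28, 30}

A △ B = {1, 3, 7, 13, 14, 22, 23, 25, 28, 30}


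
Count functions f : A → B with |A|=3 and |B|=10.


Each of |A| = 3 inputs maps to any of |B| = 10 outputs.
# functions = |B|^|A| = 10^3
= 1000

Number of functions = 1000


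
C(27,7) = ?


C(n,k) = n! / (k!(n-k)!)
C(27,7) = 27! / (7!20!)
= 888030

C(27,7) = 888030


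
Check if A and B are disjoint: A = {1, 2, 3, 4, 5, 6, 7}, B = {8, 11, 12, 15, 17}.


Disjoint means A ∩ B = ∅.
A ∩ B = ∅
A ∩ B = ∅, so A and B are disjoint.

Yes, A and B are disjoint


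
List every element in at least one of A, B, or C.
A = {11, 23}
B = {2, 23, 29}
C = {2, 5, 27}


A ∪ B = {2, 11, 23, 29}
(A ∪ B) ∪ C = {2, 5, 11, 23, 27, 29}

A ∪ B ∪ C = {2, 5, 11, 23, 27, 29}


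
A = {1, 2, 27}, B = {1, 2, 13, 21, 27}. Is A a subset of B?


A ⊆ B means every element of A is in B.
All elements of A are in B.
So A ⊆ B.

Yes, A ⊆ B


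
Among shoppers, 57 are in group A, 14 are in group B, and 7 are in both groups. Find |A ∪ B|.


|A ∪ B| = |A| + |B| - |A ∩ B|
= 57 + 14 - 7
= 64

|A ∪ B| = 64


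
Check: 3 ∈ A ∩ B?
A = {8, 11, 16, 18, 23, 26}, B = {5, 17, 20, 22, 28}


A = {8, 11, 16, 18, 23, 26}, B = {5, 17, 20, 22, 28}
A ∩ B = elements in both A and B
A ∩ B = ∅
Checking if 3 ∈ A ∩ B
3 is not in A ∩ B → False

3 ∉ A ∩ B


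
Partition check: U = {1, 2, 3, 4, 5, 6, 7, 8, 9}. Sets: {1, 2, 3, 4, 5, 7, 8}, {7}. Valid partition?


A partition requires: (1) non-empty parts, (2) pairwise disjoint, (3) union = U
Parts: {1, 2, 3, 4, 5, 7, 8}, {7}
Union of parts: {1, 2, 3, 4, 5, 7, 8}
U = {1, 2, 3, 4, 5, 6, 7, 8, 9}
All non-empty? True
Pairwise disjoint? False
Covers U? False

No, not a valid partition


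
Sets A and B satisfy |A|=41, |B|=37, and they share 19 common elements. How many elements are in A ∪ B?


|A ∪ B| = |A| + |B| - |A ∩ B|
= 41 + 37 - 19
= 59

|A ∪ B| = 59


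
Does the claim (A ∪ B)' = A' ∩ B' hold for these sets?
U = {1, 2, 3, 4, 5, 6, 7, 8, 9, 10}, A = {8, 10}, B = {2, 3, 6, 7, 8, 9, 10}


LHS: A ∪ B = {2, 3, 6, 7, 8, 9, 10}
(A ∪ B)' = U \ (A ∪ B) = {1, 4, 5}
A' = {1, 2, 3, 4, 5, 6, 7, 9}, B' = {1, 4, 5}
Claimed RHS: A' ∩ B' = {1, 4, 5}
Identity is VALID: LHS = RHS = {1, 4, 5} ✓

Identity is valid. (A ∪ B)' = A' ∩ B' = {1, 4, 5}


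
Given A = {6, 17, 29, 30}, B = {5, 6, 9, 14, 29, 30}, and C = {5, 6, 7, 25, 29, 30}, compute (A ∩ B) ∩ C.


A ∩ B = {6, 29, 30}
(A ∩ B) ∩ C = {6, 29, 30}

A ∩ B ∩ C = {6, 29, 30}


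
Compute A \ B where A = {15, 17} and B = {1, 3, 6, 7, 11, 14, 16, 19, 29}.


A \ B = elements in A but not in B
A = {15, 17}
B = {1, 3, 6, 7, 11, 14, 16, 19, 29}
Remove from A any elements in B
A \ B = {15, 17}

A \ B = {15, 17}


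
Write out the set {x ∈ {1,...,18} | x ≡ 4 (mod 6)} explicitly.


Checking each candidate:
Condition: x in {1,...,18} with x ≡ 4 (mod 6)
Result = {4, 10, 16}

{4, 10, 16}


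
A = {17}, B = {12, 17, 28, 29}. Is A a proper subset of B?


A ⊂ B requires: A ⊆ B AND A ≠ B.
A ⊆ B? Yes
A = B? No
A ⊂ B: Yes (A is a proper subset of B)

Yes, A ⊂ B


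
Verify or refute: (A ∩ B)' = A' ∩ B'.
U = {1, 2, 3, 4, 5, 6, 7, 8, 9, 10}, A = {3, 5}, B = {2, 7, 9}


LHS: A ∩ B = ∅
(A ∩ B)' = U \ (A ∩ B) = {1, 2, 3, 4, 5, 6, 7, 8, 9, 10}
A' = {1, 2, 4, 6, 7, 8, 9, 10}, B' = {1, 3, 4, 5, 6, 8, 10}
Claimed RHS: A' ∩ B' = {1, 4, 6, 8, 10}
Identity is INVALID: LHS = {1, 2, 3, 4, 5, 6, 7, 8, 9, 10} but the RHS claimed here equals {1, 4, 6, 8, 10}. The correct form is (A ∩ B)' = A' ∪ B'.

Identity is invalid: (A ∩ B)' = {1, 2, 3, 4, 5, 6, 7, 8, 9, 10} but A' ∩ B' = {1, 4, 6, 8, 10}. The correct De Morgan law is (A ∩ B)' = A' ∪ B'.


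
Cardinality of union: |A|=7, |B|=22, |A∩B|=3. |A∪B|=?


|A ∪ B| = |A| + |B| - |A ∩ B|
= 7 + 22 - 3
= 26

|A ∪ B| = 26


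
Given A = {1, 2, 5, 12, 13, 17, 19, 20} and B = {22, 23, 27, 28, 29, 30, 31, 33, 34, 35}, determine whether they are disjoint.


Disjoint means A ∩ B = ∅.
A ∩ B = ∅
A ∩ B = ∅, so A and B are disjoint.

Yes, A and B are disjoint


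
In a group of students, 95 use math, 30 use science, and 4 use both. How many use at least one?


|A ∪ B| = |A| + |B| - |A ∩ B|
= 95 + 30 - 4
= 121

|A ∪ B| = 121


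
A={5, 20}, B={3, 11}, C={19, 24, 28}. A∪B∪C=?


A ∪ B = {3, 5, 11, 20}
(A ∪ B) ∪ C = {3, 5, 11, 19, 20, 24, 28}

A ∪ B ∪ C = {3, 5, 11, 19, 20, 24, 28}


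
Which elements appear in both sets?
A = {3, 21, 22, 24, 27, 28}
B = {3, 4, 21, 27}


A ∩ B = elements in both A and B
A = {3, 21, 22, 24, 27, 28}
B = {3, 4, 21, 27}
A ∩ B = {3, 21, 27}

A ∩ B = {3, 21, 27}


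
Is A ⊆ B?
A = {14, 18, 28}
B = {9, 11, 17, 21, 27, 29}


A ⊆ B means every element of A is in B.
Elements in A not in B: {14, 18, 28}
So A ⊄ B.

No, A ⊄ B


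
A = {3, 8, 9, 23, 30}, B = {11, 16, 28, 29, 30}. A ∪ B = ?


A ∪ B = all elements in A or B (or both)
A = {3, 8, 9, 23, 30}
B = {11, 16, 28, 29, 30}
A ∪ B = {3, 8, 9, 11, 16, 23, 28, 29, 30}

A ∪ B = {3, 8, 9, 11, 16, 23, 28, 29, 30}


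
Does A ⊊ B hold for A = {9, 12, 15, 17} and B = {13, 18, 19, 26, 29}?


A ⊂ B requires: A ⊆ B AND A ≠ B.
A ⊆ B? No
A ⊄ B, so A is not a proper subset.

No, A is not a proper subset of B


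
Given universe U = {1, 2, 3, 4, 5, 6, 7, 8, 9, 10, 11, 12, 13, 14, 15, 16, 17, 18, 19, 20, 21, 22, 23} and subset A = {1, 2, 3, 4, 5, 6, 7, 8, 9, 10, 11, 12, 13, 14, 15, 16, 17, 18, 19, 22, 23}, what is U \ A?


Aᶜ = U \ A = elements in U but not in A
U = {1, 2, 3, 4, 5, 6, 7, 8, 9, 10, 11, 12, 13, 14, 15, 16, 17, 18, 19, 20, 21, 22, 23}
A = {1, 2, 3, 4, 5, 6, 7, 8, 9, 10, 11, 12, 13, 14, 15, 16, 17, 18, 19, 22, 23}
Aᶜ = {20, 21}

Aᶜ = {20, 21}


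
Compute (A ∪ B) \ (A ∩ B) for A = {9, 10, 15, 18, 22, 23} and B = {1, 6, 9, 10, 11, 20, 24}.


A △ B = (A \ B) ∪ (B \ A) = elements in exactly one of A or B
A \ B = {15, 18, 22, 23}
B \ A = {1, 6, 11, 20, 24}
A △ B = {1, 6, 11, 15, 18, 20, 22, 23, 24}

A △ B = {1, 6, 11, 15, 18, 20, 22, 23, 24}


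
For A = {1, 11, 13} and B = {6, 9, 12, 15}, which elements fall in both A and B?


A = {1, 11, 13}
B = {6, 9, 12, 15}
Region: in both A and B
Elements: ∅

Elements in both A and B: ∅


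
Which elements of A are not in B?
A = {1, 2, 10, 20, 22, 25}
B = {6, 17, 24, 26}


A \ B = elements in A but not in B
A = {1, 2, 10, 20, 22, 25}
B = {6, 17, 24, 26}
Remove from A any elements in B
A \ B = {1, 2, 10, 20, 22, 25}

A \ B = {1, 2, 10, 20, 22, 25}


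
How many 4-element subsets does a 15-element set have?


C(n,k) = n! / (k!(n-k)!)
C(15,4) = 15! / (4!11!)
= 1365

C(15,4) = 1365


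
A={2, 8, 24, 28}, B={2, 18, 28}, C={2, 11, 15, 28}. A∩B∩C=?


A ∩ B = {2, 28}
(A ∩ B) ∩ C = {2, 28}

A ∩ B ∩ C = {2, 28}


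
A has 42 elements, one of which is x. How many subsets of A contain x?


Subsets of A containing x correspond to subsets of A \ {x}, which has 41 elements.
Count = 2^(n-1) = 2^41
= 2199023255552

Number of subsets containing x = 2199023255552


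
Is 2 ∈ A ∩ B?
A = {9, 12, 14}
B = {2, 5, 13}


A = {9, 12, 14}, B = {2, 5, 13}
A ∩ B = elements in both A and B
A ∩ B = ∅
Checking if 2 ∈ A ∩ B
2 is not in A ∩ B → False

2 ∉ A ∩ B


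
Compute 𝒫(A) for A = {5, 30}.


|A| = 2, so |P(A)| = 2^2 = 4
Enumerate subsets by cardinality (0 to 2):
∅, {5}, {30}, {5, 30}

P(A) has 4 subsets: ∅, {5}, {30}, {5, 30}


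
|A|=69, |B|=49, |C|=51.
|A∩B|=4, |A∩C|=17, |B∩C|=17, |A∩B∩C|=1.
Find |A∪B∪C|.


|A∪B∪C| = |A|+|B|+|C| - |A∩B|-|A∩C|-|B∩C| + |A∩B∩C|
= 69+49+51 - 4-17-17 + 1
= 169 - 38 + 1
= 132

|A ∪ B ∪ C| = 132


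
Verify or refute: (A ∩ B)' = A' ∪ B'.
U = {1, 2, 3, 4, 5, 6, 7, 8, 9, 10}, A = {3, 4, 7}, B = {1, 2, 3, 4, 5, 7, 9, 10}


LHS: A ∩ B = {3, 4, 7}
(A ∩ B)' = U \ (A ∩ B) = {1, 2, 5, 6, 8, 9, 10}
A' = {1, 2, 5, 6, 8, 9, 10}, B' = {6, 8}
Claimed RHS: A' ∪ B' = {1, 2, 5, 6, 8, 9, 10}
Identity is VALID: LHS = RHS = {1, 2, 5, 6, 8, 9, 10} ✓

Identity is valid. (A ∩ B)' = A' ∪ B' = {1, 2, 5, 6, 8, 9, 10}


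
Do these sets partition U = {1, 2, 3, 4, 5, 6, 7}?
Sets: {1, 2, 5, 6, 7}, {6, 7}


A partition requires: (1) non-empty parts, (2) pairwise disjoint, (3) union = U
Parts: {1, 2, 5, 6, 7}, {6, 7}
Union of parts: {1, 2, 5, 6, 7}
U = {1, 2, 3, 4, 5, 6, 7}
All non-empty? True
Pairwise disjoint? False
Covers U? False

No, not a valid partition


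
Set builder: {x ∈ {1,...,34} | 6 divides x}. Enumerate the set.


Checking each candidate:
Condition: multiples of 6 in {1,...,34}
Result = {6, 12, 18, 24, 30}

{6, 12, 18, 24, 30}


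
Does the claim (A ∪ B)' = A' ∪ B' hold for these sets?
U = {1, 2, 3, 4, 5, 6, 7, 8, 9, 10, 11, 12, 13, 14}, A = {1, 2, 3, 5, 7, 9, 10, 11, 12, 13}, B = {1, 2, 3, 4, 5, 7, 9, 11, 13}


LHS: A ∪ B = {1, 2, 3, 4, 5, 7, 9, 10, 11, 12, 13}
(A ∪ B)' = U \ (A ∪ B) = {6, 8, 14}
A' = {4, 6, 8, 14}, B' = {6, 8, 10, 12, 14}
Claimed RHS: A' ∪ B' = {4, 6, 8, 10, 12, 14}
Identity is INVALID: LHS = {6, 8, 14} but the RHS claimed here equals {4, 6, 8, 10, 12, 14}. The correct form is (A ∪ B)' = A' ∩ B'.

Identity is invalid: (A ∪ B)' = {6, 8, 14} but A' ∪ B' = {4, 6, 8, 10, 12, 14}. The correct De Morgan law is (A ∪ B)' = A' ∩ B'.


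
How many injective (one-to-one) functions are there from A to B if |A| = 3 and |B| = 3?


An injection sends each of |A| = 3 inputs to a distinct output in B.
# injections = |B|·(|B|-1)·…·(|B|-|A|+1) = 3! / (3 - 3)!
= 3 × 2 × 1
= 6

Number of injections = 6


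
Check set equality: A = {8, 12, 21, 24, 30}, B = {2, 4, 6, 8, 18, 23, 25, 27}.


Two sets are equal iff they have exactly the same elements.
A = {8, 12, 21, 24, 30}
B = {2, 4, 6, 8, 18, 23, 25, 27}
Differences: {2, 4, 6, 12, 18, 21, 23, 24, 25, 27, 30}
A ≠ B

No, A ≠ B


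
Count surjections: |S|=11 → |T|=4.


n = |S| = 11, k = |T| = 4. Surjections via inclusion-exclusion:
S(n,k) = Σ(-1)^i × C(k,i) × (k-i)^n, i=0 to k
i=0: (-1)^0×C(4,0)×4^11 = 4194304
i=1: (-1)^1×C(4,1)×3^11 = -708588
i=2: (-1)^2×C(4,2)×2^11 = 12288
i=3: (-1)^3×C(4,3)×1^11 = -4
i=4: (-1)^4×C(4,4)×0^11 = 0
Total = 3498000

Number of surjections = 3498000


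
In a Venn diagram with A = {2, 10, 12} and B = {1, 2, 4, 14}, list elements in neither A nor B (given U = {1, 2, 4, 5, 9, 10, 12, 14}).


A = {2, 10, 12}
B = {1, 2, 4, 14}
Region: in neither A nor B (given U = {1, 2, 4, 5, 9, 10, 12, 14})
Elements: {5, 9}

Elements in neither A nor B (given U = {1, 2, 4, 5, 9, 10, 12, 14}): {5, 9}


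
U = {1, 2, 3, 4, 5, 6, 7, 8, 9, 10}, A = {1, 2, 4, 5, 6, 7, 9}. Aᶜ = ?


Aᶜ = U \ A = elements in U but not in A
U = {1, 2, 3, 4, 5, 6, 7, 8, 9, 10}
A = {1, 2, 4, 5, 6, 7, 9}
Aᶜ = {3, 8, 10}

Aᶜ = {3, 8, 10}


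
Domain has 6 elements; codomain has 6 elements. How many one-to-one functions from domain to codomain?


An injection sends each of |A| = 6 inputs to a distinct output in B.
# injections = |B|·(|B|-1)·…·(|B|-|A|+1) = 6! / (6 - 6)!
= 6 × 5 × 4 × 3 × 2 × 1
= 720

Number of injections = 720


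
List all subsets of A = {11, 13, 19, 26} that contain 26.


A subset of A contains 26 iff the remaining 3 elements form any subset of A \ {26}.
Count: 2^(n-1) = 2^3 = 8
Subsets containing 26: {26}, {11, 26}, {13, 26}, {19, 26}, {11, 13, 26}, {11, 19, 26}, {13, 19, 26}, {11, 13, 19, 26}

Subsets containing 26 (8 total): {26}, {11, 26}, {13, 26}, {19, 26}, {11, 13, 26}, {11, 19, 26}, {13, 19, 26}, {11, 13, 19, 26}


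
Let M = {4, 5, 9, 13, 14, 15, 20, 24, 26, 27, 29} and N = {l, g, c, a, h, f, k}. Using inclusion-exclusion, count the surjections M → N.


n = |M| = 11, k = |N| = 7. Surjections via inclusion-exclusion:
S(n,k) = Σ(-1)^i × C(k,i) × (k-i)^n, i=0 to k
i=0: (-1)^0×C(7,0)×7^11 = 1977326743
i=1: (-1)^1×C(7,1)×6^11 = -2539579392
i=2: (-1)^2×C(7,2)×5^11 = 1025390625
i=3: (-1)^3×C(7,3)×4^11 = -146800640
i=4: (-1)^4×C(7,4)×3^11 = 6200145
i=5: (-1)^5×C(7,5)×2^11 = -43008
i=6: (-1)^6×C(7,6)×1^11 = 7
i=7: (-1)^7×C(7,7)×0^11 = 0
Total = 322494480

Number of surjections = 322494480


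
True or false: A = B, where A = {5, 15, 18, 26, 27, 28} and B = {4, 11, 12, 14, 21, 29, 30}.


Two sets are equal iff they have exactly the same elements.
A = {5, 15, 18, 26, 27, 28}
B = {4, 11, 12, 14, 21, 29, 30}
Differences: {4, 5, 11, 12, 14, 15, 18, 21, 26, 27, 28, 29, 30}
A ≠ B

No, A ≠ B


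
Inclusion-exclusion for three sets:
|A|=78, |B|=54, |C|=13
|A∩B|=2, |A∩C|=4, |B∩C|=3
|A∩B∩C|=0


|A∪B∪C| = |A|+|B|+|C| - |A∩B|-|A∩C|-|B∩C| + |A∩B∩C|
= 78+54+13 - 2-4-3 + 0
= 145 - 9 + 0
= 136

|A ∪ B ∪ C| = 136


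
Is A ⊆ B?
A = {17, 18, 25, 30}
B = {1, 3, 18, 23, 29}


A ⊆ B means every element of A is in B.
Elements in A not in B: {17, 25, 30}
So A ⊄ B.

No, A ⊄ B


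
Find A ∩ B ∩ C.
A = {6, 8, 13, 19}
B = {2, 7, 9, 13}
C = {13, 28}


A ∩ B = {13}
(A ∩ B) ∩ C = {13}

A ∩ B ∩ C = {13}
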